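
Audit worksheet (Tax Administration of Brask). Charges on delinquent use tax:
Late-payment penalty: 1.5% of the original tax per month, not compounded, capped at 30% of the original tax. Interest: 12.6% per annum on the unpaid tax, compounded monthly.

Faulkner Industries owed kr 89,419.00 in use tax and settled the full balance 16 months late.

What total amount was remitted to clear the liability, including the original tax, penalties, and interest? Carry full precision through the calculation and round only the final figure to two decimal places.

kr 127,144.96

Penalty: 16 × 1.5% × kr 89,419.00 = kr 21,460.56 (below the 30% cap of kr 26,825.70)
Interest (12.6%/yr ÷ 12 = 1.05%/month): kr 89,419.00 × ((1 + 0.0105)^16 − 1) = kr 16,265.4020…
Total = kr 89,419.00 + kr 21,460.5600 + kr 16,265.4020… = kr 127,144.96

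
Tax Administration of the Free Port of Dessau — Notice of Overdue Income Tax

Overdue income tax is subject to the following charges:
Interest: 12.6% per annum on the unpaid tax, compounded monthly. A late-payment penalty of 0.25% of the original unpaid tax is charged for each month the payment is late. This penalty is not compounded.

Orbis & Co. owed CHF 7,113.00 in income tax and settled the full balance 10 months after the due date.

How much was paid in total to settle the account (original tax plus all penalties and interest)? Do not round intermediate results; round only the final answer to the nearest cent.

Late-payment penalty: 10 × 0.25% × CHF 7,113.00 = CHF 177.83…
Interest (12.6%/yr ÷ 12 = 1.05%/month): CHF 7,113.00 × ((1 + 0.0105)^10 − 1) = CHF 783.1609…
Total = CHF 7,113.00 + CHF 177.8250 + CHF 783.1609… = CHF 8,073.99

CHF 8,073.99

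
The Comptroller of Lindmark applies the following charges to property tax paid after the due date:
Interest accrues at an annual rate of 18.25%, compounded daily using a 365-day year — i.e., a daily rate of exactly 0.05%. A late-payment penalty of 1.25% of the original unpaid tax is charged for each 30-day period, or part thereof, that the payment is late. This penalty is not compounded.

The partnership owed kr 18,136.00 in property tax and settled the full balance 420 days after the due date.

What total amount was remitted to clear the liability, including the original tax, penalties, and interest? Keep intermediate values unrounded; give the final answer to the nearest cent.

Penalty periods: ⌈420/30⌉ = 14; penalty = 14 × 1.25% × kr 18,136.00 = kr 3,173.80
Interest: kr 18,136.00 × ((1 + 0.0005)^420 − 1) = kr 18,136.00 × 0.23361332… = kr 4,236.8111…
Total = kr 18,136.00 + kr 3,173.8000 + kr 4,236.8111… = kr 25,546.61

kr 25,546.61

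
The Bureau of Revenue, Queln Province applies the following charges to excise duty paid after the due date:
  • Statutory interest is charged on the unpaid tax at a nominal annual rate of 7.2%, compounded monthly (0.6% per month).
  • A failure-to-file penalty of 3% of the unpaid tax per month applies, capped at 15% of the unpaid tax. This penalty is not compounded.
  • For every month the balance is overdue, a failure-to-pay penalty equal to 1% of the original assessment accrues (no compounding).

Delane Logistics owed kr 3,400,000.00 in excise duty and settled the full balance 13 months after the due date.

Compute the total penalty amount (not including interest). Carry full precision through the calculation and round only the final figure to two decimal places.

kr 952,000.00

Failure-to-file: 13 × 3% × kr 3,400,000.00 = kr 1,326,000.00, capped at 15% × kr 3,400,000.00 = kr 510,000.00
Failure-to-pay penalty: 13 × 1% × kr 3,400,000.00 = kr 442,000.00
Total penalty = kr 510,000.00 + kr 442,000.00 = kr 952,000.00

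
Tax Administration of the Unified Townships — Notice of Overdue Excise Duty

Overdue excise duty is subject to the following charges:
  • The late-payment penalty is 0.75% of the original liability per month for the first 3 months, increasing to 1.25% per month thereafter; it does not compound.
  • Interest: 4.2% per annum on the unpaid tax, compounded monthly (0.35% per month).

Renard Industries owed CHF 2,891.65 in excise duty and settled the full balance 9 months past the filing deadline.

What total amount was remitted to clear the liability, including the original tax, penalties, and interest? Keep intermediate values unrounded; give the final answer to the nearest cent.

CHF 3,265.96

Penalty, months 1–3: 3 × 0.75% × CHF 2,891.65 = CHF 65.06…
Penalty, months 4–9: 6 × 1.25% × CHF 2,891.65 = CHF 216.87…
Interest: CHF 2,891.65 × ((1 + 0.0035)^9 − 1) = CHF 2,891.65 × 0.0319446… = CHF 92.3727…
Total = CHF 2,891.65 + CHF 281.9359… + CHF 92.3727… = CHF 3,265.96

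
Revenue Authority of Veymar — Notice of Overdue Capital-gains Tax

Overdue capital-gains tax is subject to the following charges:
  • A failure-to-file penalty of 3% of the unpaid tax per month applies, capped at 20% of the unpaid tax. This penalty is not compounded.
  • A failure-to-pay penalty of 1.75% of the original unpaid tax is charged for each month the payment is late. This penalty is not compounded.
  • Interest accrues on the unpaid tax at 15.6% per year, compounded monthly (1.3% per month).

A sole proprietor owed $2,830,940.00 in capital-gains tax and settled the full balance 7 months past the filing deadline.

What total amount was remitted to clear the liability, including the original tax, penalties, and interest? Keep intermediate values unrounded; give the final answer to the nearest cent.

$4,011,801.23

Failure-to-file: 7 × 3% × $2,830,940.00 = $594,497.40, capped at 20% × $2,830,940.00 = $566,188.00
Failure-to-pay penalty = 1.75% × $2,830,940.00 × 7 mo = $346,790.15
Interest: $2,830,940.00 × ((1 + 0.013)^7 − 1) = $2,830,940.00 × 0.0946269… = $267,883.0833…
Total = $2,830,940.00 + $912,978.1500 + $267,883.0833… = $4,011,801.23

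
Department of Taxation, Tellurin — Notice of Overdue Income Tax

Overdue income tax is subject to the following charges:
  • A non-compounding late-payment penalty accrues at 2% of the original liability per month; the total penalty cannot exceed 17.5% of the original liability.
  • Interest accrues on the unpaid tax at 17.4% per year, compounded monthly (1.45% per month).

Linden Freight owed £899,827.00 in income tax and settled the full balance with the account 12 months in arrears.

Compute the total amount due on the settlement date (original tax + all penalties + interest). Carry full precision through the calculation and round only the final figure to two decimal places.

£1,226,976.74

Penalty (uncapped): 12 × 2% × £899,827.00 = £215,958.48; cap = 17.5% × £899,827.00 = £157,469.73… → penalty = £157,469.73…
Interest: £899,827.00 × ((1 + 0.0145)^12 − 1) = £899,827.00 × 0.1885696… = £169,680.0133…
Total = £899,827.00 + £157,469.7250 + £169,680.0133… = £1,226,976.74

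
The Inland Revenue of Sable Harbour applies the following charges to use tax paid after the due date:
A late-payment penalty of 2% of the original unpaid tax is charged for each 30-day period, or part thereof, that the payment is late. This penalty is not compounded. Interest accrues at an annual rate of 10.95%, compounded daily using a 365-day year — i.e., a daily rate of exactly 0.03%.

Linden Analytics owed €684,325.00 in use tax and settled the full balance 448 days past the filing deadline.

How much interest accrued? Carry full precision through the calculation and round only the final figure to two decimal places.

€98,424.56

Interest: €684,325.00 × ((1 + 0.0003)^448 − 1) = €684,325.00 × 0.14382721… = €98,424.5576…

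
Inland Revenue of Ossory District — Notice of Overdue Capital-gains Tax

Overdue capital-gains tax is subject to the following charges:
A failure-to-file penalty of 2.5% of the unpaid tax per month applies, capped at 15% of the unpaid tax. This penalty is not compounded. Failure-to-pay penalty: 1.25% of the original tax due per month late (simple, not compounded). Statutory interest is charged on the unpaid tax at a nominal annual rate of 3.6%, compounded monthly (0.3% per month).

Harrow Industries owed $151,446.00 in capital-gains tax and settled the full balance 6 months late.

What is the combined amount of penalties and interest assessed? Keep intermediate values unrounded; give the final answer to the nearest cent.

$36,821.91

Failure-to-file: 6 × 2.5% × $151,446.00 = $22,716.90, capped at 15% × $151,446.00 = $22,716.90
Failure-to-pay penalty: 6 × 1.25% × $151,446.00 = $11,358.45
Interest: $151,446.00 × ((1 + 0.003)^6 − 1) = $151,446.00 × 0.0181355… = $2,746.5552…
Penalties + interest = $34,075.3500 + $2,746.5552… = $36,821.91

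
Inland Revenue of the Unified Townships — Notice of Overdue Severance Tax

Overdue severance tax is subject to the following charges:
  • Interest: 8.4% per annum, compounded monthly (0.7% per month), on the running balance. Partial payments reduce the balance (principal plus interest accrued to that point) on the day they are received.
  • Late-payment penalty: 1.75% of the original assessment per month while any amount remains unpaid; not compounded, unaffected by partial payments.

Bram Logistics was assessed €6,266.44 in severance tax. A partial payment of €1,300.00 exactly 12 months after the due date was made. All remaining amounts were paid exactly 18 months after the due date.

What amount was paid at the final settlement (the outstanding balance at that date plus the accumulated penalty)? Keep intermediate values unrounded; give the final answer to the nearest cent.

Balance at month 12: €6,266.4400 × (1 + 0.007)^12 = €6,813.5670…
After €1,300.00 payment: €6,813.5670… − €1,300.00 = €5,513.5670…
Balance at month 18: €5,513.5670… × (1 + 0.007)^6 = €5,749.2273…
Penalty: 18 × 1.75% × €6,266.44 = €1,973.93…
Final settlement = outstanding balance + penalty = €5,749.2273… + €1,973.93… = €7,723.16

€7,723.16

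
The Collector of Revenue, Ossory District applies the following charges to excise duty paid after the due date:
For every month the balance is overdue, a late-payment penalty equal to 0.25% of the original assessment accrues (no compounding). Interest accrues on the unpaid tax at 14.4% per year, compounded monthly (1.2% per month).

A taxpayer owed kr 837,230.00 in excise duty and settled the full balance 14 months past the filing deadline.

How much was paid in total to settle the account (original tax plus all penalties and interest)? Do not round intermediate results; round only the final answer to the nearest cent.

kr 1,018,703.17

Late-payment penalty = 0.25% × kr 837,230.00 × 14 mo = kr 29,303.05
Interest: kr 837,230.00 × ((1 + 0.012)^14 − 1) = kr 837,230.00 × 0.1817543… = kr 152,170.1157…
Total = kr 837,230.00 + kr 29,303.0500 + kr 152,170.1157… = kr 1,018,703.17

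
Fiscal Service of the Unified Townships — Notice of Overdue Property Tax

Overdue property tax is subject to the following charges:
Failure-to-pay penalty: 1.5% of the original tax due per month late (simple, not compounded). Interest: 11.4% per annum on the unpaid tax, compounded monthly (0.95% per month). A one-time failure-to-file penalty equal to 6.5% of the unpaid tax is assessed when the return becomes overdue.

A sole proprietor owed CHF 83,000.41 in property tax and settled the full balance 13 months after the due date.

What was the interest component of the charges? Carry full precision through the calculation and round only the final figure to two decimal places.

CHF 10,855.68

Interest: CHF 83,000.41 × ((1 + 0.0095)^13 − 1) = CHF 83,000.41 × 0.1307906… = CHF 10,855.6762…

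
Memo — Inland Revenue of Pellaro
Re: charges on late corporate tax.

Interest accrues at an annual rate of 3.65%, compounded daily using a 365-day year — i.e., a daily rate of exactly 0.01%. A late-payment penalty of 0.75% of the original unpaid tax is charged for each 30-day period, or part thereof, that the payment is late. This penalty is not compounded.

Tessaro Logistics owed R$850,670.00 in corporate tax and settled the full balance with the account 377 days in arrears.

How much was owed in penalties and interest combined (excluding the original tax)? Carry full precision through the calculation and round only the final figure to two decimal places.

R$115,621.11

Penalty periods: ⌈377/30⌉ = 13; penalty = 13 × 0.75% × R$850,670.00 = R$82,940.33…
Interest: R$850,670.00 × ((1 + 0.0001)^377 − 1) = R$850,670.00 × 0.03841770… = R$32,680.7874…
Penalties + interest = R$82,940.3250 + R$32,680.7874… = R$115,621.11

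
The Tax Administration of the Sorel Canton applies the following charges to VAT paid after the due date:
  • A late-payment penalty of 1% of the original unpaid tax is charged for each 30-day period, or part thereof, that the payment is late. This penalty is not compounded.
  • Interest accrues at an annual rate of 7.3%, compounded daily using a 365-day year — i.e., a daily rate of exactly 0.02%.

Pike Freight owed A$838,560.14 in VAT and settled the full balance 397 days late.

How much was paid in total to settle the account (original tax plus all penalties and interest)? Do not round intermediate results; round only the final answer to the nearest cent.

Penalty periods: ⌈397/30⌉ = 14; penalty = 14 × 1% × A$838,560.14 = A$117,398.42…
Interest: A$838,560.14 × ((1 + 0.0002)^397 − 1) = A$838,560.14 × 0.08262870… = A$69,289.1304…
Total = A$838,560.14 + A$117,398.4196 + A$69,289.1304… = A$1,025,247.69

A$1,025,247.69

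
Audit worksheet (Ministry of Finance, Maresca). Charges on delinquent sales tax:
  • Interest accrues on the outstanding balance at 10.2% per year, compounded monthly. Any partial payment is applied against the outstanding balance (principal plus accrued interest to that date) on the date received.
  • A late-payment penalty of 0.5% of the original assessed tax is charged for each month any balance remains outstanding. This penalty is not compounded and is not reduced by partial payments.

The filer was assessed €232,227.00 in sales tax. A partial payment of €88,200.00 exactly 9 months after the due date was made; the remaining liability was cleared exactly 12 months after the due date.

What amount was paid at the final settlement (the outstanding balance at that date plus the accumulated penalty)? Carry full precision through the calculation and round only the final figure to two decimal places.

€180,518.86

Monthly rate = 10.2% ÷ 12 = 0.85%
Balance at month 9: €232,227.0000 × (1 + 0.0085)^9 = €250,608.5218…
After €88,200.00 payment: €250,608.5218… − €88,200.00 = €162,408.5218…
Balance at month 12: €162,408.5218… × (1 + 0.0085)^3 = €166,585.2408…
Penalty: 12 × 0.5% × €232,227.00 = €13,933.62
Final settlement = outstanding balance + penalty = €166,585.2408… + €13,933.62 = €180,518.86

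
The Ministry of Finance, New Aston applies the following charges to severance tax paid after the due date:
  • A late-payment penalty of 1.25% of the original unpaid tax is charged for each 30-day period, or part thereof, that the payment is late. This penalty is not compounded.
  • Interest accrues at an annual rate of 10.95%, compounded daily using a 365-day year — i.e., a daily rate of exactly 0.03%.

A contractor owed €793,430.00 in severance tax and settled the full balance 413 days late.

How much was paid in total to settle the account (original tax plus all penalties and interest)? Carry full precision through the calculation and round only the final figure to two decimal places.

Penalty periods: ⌈413/30⌉ = 14; penalty = 14 × 1.25% × €793,430.00 = €138,850.25
Interest: €793,430.00 × ((1 + 0.0003)^413 − 1) = €793,430.00 × 0.13188164… = €104,638.8521…
Total = €793,430.00 + €138,850.2500 + €104,638.8521… = €1,036,919.10

€1,036,919.10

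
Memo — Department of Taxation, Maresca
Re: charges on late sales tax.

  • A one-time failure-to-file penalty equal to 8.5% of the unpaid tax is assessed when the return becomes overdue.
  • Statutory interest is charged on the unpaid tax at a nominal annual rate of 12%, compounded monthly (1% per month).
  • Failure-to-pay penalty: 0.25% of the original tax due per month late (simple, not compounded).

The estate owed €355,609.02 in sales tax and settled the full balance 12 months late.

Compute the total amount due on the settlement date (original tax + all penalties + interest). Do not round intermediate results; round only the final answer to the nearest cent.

Failure-to-file penalty: 8.5% × €355,609.02 = €30,226.77…
Failure-to-pay penalty = 0.25% × €355,609.02 × 12 mo = €10,668.27…
Interest: €355,609.02 × ((1 + 0.01)^12 − 1) = €355,609.02 × 0.1268250… = €45,100.1247…
Total = €355,609.02 + €40,895.0373 + €45,100.1247… = €441,604.18

€441,604.18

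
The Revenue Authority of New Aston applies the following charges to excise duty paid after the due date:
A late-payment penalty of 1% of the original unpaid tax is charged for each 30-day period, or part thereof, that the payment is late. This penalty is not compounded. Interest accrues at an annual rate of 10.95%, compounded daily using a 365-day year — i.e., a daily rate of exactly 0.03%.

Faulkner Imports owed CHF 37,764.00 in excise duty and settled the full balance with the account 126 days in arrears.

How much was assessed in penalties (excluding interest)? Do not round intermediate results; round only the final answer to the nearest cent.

Penalty periods: ⌈126/30⌉ = 5; penalty = 5 × 1% × CHF 37,764.00 = CHF 1,888.20

CHF 1,888.20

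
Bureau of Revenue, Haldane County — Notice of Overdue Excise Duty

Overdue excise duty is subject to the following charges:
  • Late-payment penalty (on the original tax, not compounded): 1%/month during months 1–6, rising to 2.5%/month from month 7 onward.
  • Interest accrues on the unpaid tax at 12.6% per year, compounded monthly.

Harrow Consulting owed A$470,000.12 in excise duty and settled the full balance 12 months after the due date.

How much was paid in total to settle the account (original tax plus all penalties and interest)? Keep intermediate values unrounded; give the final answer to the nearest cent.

Penalty, months 1–6: 6 × 1% × A$470,000.12 = A$28,200.01…
Penalty, months 7–12: 6 × 2.5% × A$470,000.12 = A$70,500.02…
Interest (12.6%/yr ÷ 12 = 1.05%/month): A$470,000.12 × ((1 + 0.0105)^12 − 1) = A$62,762.5454…
Total = A$470,000.12 + A$98,700.0252 + A$62,762.5454… = A$631,462.69

A$631,462.69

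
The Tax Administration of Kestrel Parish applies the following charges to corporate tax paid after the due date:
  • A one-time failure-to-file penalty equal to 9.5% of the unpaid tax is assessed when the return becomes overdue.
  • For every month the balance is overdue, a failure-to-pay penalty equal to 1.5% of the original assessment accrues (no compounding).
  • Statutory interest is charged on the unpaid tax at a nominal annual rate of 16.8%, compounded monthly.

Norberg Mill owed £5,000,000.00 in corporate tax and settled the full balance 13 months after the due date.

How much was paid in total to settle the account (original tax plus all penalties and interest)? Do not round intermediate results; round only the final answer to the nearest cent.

£7,440,504.78

Failure-to-file penalty: 9.5% × £5,000,000.00 = £475,000.00
Failure-to-pay penalty = 1.5% × £5,000,000.00 × 13 mo = £975,000.00
Interest (16.8%/yr ÷ 12 = 1.4%/month): £5,000,000.00 × ((1 + 0.014)^13 − 1) = £990,504.7836…
Total = £5,000,000.00 + £1,450,000.0000 + £990,504.7836… = £7,440,504.78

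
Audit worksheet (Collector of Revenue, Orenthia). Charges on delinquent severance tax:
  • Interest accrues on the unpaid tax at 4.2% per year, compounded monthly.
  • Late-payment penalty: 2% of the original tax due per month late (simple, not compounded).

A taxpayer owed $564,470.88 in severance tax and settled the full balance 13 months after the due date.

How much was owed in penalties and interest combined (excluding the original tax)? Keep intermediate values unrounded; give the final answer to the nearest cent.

Late-payment penalty = 2% × $564,470.88 × 13 mo = $146,762.43…
Interest (4.2%/yr ÷ 12 = 0.35%/month): $564,470.88 × ((1 + 0.0035)^13 − 1) = $26,229.7596…
Penalties + interest = $146,762.4288 + $26,229.7596… = $172,992.19

$172,992.19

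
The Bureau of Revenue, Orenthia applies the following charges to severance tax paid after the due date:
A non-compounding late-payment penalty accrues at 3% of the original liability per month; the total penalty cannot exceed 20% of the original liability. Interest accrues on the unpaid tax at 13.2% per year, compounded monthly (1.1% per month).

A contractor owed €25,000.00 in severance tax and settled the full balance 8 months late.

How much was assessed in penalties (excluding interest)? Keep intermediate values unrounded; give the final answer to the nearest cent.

€5,000.00

Penalty (uncapped): 8 × 3% × €25,000.00 = €6,000.00; cap = 20% × €25,000.00 = €5,000.00 → penalty = €5,000.00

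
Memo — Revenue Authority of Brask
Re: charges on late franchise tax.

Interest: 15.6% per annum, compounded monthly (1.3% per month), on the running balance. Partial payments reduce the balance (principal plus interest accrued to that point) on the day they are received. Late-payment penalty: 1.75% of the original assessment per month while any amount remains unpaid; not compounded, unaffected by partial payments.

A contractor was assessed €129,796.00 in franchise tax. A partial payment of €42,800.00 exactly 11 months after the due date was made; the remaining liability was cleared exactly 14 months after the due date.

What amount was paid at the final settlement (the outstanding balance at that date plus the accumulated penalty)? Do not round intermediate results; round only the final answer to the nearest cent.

€142,831.64

Balance at month 11: €129,796.0000 × (1 + 0.013)^11 = €149,611.5794…
After €42,800.00 payment: €149,611.5794… − €42,800.00 = €106,811.5794…
Balance at month 14: €106,811.5794… × (1 + 0.013)^3 = €111,031.6192…
Penalty: 14 × 1.75% × €129,796.00 = €31,800.02
Final settlement = outstanding balance + penalty = €111,031.6192… + €31,800.02 = €142,831.64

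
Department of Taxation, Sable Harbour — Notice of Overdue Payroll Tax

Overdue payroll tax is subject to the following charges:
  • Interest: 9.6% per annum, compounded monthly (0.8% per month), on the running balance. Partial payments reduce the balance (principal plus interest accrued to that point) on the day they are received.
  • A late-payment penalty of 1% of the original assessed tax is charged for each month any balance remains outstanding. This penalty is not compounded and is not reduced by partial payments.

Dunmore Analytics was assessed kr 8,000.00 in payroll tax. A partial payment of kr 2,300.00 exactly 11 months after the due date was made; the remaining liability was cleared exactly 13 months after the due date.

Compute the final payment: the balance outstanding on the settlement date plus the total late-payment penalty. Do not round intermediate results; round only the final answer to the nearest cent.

Balance at month 11: kr 8,000.0000 × (1 + 0.008)^11 = kr 8,732.8468…
After kr 2,300.00 payment: kr 8,732.8468… − kr 2,300.00 = kr 6,432.8468…
Balance at month 13: kr 6,432.8468… × (1 + 0.008)^2 = kr 6,536.1840…
Penalty: 13 × 1% × kr 8,000.00 = kr 1,040.00
Final settlement = outstanding balance + penalty = kr 6,536.1840… + kr 1,040.00 = kr 7,576.18

kr 7,576.18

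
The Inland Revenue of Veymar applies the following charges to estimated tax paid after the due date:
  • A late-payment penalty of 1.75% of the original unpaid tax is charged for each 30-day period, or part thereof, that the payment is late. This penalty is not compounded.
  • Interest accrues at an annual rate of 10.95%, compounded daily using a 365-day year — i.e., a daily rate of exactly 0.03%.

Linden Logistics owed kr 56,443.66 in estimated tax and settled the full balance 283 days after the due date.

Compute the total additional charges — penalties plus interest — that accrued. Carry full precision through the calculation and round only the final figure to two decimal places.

kr 14,878.23

Penalty periods: ⌈283/30⌉ = 10; penalty = 10 × 1.75% × kr 56,443.66 = kr 9,877.64…
Interest: kr 56,443.66 × ((1 + 0.0003)^283 − 1) = kr 56,443.66 × 0.08859434… = kr 5,000.5888…
Penalties + interest = kr 9,877.6405 + kr 5,000.5888… = kr 14,878.23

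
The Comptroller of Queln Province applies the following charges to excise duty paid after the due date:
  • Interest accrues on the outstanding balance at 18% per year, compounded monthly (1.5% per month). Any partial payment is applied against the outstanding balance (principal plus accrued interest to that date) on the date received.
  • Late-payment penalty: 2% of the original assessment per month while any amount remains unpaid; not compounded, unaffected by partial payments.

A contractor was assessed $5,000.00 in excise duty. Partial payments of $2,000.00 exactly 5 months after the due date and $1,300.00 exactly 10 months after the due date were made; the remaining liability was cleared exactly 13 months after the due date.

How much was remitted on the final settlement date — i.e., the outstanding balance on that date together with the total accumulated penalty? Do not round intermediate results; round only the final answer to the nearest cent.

$3,755.40

Balance at month 5: $5,000.0000 × (1 + 0.015)^5 = $5,386.4200…
After $2,000.00 payment: $5,386.4200… − $2,000.00 = $3,386.4200…
Balance at month 10: $3,386.4200… × (1 + 0.015)^5 = $3,648.1361…
After $1,300.00 payment: $3,648.1361… − $1,300.00 = $2,348.1361…
Balance at month 13: $2,348.1361… × (1 + 0.015)^3 = $2,455.3952…
Penalty: 13 × 2% × $5,000.00 = $1,300.00
Final settlement = outstanding balance + penalty = $2,455.3952… + $1,300.00 = $3,755.40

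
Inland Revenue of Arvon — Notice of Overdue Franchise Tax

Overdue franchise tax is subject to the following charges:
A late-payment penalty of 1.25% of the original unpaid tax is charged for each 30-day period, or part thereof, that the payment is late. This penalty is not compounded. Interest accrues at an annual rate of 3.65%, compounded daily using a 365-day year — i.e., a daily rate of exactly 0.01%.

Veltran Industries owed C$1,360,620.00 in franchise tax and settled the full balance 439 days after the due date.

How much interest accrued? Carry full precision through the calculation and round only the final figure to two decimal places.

Interest: C$1,360,620.00 × ((1 + 0.0001)^439 − 1) = C$1,360,620.00 × 0.04487557… = C$61,058.5960…

C$61,058.60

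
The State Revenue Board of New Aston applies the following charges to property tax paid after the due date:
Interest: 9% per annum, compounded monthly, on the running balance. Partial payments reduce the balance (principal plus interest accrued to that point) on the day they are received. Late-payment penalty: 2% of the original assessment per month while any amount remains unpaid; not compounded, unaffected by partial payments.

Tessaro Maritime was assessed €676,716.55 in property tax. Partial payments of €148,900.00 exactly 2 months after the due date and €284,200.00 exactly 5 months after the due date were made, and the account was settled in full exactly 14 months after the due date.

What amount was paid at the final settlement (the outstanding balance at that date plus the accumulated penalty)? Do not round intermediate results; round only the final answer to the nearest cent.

€473,985.42

Monthly rate = 9% ÷ 12 = 0.75%
Balance at month 2: €676,716.5500 × (1 + 0.0075)^2 = €686,905.3636…
After €148,900.00 payment: €686,905.3636… − €148,900.00 = €538,005.3636…
Balance at month 5: €538,005.3636… × (1 + 0.0075)^3 = €550,201.4996…
After €284,200.00 payment: €550,201.4996… − €284,200.00 = €266,001.4996…
Balance at month 14: €266,001.4996… × (1 + 0.0075)^9 = €284,504.7871…
Penalty: 14 × 2% × €676,716.55 = €189,480.63…
Final settlement = outstanding balance + penalty = €284,504.7871… + €189,480.63… = €473,985.42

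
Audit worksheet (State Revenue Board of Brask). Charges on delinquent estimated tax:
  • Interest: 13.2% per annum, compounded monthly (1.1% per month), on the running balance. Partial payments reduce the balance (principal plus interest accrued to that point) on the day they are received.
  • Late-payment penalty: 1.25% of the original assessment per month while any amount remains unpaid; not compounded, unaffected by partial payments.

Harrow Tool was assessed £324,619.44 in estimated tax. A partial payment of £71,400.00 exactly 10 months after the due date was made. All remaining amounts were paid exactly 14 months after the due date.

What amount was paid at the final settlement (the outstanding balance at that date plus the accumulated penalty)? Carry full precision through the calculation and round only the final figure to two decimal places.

Balance at month 10: £324,619.4400 × (1 + 0.011)^10 = £362,147.9908…
After £71,400.00 payment: £362,147.9908… − £71,400.00 = £290,747.9908…
Balance at month 14: £290,747.9908… × (1 + 0.011)^4 = £303,753.5377…
Penalty: 14 × 1.25% × £324,619.44 = £56,808.40…
Final settlement = outstanding balance + penalty = £303,753.5377… + £56,808.40… = £360,561.94

£360,561.94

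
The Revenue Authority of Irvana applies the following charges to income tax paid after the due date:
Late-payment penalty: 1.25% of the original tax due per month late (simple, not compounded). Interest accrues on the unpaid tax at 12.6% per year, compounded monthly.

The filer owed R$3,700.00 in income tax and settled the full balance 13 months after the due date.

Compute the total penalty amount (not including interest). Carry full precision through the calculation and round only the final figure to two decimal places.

R$601.25

Late-payment penalty = 1.25% × R$3,700.00 × 13 mo = R$601.25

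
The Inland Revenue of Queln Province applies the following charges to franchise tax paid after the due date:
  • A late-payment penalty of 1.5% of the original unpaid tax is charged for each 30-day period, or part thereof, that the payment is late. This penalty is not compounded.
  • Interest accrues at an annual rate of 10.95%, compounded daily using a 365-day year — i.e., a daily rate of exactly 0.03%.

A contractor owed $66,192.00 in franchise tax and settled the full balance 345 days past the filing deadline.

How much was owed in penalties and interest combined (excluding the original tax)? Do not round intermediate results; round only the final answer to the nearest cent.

$19,131.38

Penalty periods: ⌈345/30⌉ = 12; penalty = 12 × 1.5% × $66,192.00 = $11,914.56
Interest: $66,192.00 × ((1 + 0.0003)^345 − 1) = $66,192.00 × 0.10902858… = $7,216.8197…
Penalties + interest = $11,914.5600 + $7,216.8197… = $19,131.38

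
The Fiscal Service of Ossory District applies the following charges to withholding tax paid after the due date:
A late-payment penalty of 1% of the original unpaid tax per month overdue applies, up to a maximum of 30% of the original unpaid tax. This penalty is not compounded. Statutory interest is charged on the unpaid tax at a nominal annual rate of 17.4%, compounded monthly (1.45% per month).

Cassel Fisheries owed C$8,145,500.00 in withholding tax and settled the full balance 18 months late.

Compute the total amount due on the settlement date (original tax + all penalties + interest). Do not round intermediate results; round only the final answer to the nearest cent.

Penalty: 18 × 1% × C$8,145,500.00 = C$1,466,190.00 (below the 30% cap of C$2,443,650.00)
Interest: C$8,145,500.00 × ((1 + 0.0145)^18 − 1) = C$8,145,500.00 × 0.2957969… = C$2,409,413.3579…
Total = C$8,145,500.00 + C$1,466,190.0000 + C$2,409,413.3579… = C$12,021,103.36

C$12,021,103.36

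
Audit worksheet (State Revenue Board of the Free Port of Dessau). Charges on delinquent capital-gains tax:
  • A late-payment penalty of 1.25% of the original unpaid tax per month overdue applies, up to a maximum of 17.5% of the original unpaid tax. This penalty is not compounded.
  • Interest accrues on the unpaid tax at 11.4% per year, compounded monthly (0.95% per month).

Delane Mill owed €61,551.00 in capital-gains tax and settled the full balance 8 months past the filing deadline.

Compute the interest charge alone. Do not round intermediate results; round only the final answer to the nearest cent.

Interest: €61,551.00 × ((1 + 0.0095)^8 − 1) = €61,551.00 × 0.0785756… = €4,836.4060…

€4,836.41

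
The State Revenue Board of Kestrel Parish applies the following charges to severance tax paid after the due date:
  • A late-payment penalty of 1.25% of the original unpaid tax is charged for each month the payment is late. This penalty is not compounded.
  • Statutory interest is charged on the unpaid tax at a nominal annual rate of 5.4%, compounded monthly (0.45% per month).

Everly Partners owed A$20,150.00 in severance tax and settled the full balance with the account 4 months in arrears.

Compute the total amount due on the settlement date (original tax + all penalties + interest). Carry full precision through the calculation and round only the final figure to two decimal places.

Late-payment penalty = 1.25% × A$20,150.00 × 4 mo = A$1,007.50
Interest: A$20,150.00 × ((1 + 0.0045)^4 − 1) = A$20,150.00 × 0.0181219… = A$365.1556…
Total = A$20,150.00 + A$1,007.5000 + A$365.1556… = A$21,522.66

A$21,522.66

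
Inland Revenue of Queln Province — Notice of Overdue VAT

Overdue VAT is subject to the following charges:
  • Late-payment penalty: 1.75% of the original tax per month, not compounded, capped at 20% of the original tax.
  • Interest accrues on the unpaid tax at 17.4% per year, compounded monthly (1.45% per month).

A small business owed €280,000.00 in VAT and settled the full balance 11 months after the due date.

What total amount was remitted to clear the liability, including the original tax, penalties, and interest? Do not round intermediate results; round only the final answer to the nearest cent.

Penalty: 11 × 1.75% × €280,000.00 = €53,900.00 (below the 20% cap of €56,000.00)
Interest: €280,000.00 × ((1 + 0.0145)^11 − 1) = €280,000.00 × 0.1715817… = €48,042.8652…
Total = €280,000.00 + €53,900.0000 + €48,042.8652… = €381,942.87

€381,942.87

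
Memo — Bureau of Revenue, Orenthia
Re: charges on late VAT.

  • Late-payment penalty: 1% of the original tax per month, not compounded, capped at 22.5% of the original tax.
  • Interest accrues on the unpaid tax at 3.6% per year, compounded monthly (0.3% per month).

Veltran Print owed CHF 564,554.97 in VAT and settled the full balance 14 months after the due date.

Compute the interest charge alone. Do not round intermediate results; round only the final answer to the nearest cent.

CHF 24,179.27

Interest: CHF 564,554.97 × ((1 + 0.003)^14 − 1) = CHF 564,554.97 × 0.0428289… = CHF 24,179.2738…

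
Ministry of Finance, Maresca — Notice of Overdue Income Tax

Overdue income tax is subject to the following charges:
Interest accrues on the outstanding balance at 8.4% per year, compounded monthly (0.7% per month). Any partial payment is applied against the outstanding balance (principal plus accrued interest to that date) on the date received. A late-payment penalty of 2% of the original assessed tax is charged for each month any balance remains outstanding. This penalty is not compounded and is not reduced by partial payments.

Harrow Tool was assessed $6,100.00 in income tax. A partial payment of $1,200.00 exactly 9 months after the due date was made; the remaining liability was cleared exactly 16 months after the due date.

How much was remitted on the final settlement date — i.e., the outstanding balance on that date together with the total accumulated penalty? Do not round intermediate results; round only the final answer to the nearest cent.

$7,512.22

Balance at month 9: $6,100.0000 × (1 + 0.007)^9 = $6,495.2380…
After $1,200.00 payment: $6,495.2380… − $1,200.00 = $5,295.2380…
Balance at month 16: $5,295.2380… × (1 + 0.007)^7 = $5,560.2175…
Penalty: 16 × 2% × $6,100.00 = $1,952.00
Final settlement = outstanding balance + penalty = $5,560.2175… + $1,952.00 = $7,512.22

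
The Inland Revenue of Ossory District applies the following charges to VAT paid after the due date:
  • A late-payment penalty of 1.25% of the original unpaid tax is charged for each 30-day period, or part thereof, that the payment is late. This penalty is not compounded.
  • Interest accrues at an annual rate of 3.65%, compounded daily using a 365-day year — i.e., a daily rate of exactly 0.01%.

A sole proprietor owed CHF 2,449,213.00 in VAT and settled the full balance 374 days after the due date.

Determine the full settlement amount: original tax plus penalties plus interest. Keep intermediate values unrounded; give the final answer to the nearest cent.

Penalty periods: ⌈374/30⌉ = 13; penalty = 13 × 1.25% × CHF 2,449,213.00 = CHF 397,997.11…
Interest: CHF 2,449,213.00 × ((1 + 0.0001)^374 − 1) = CHF 2,449,213.00 × 0.03810624… = CHF 93,330.2982…
Total = CHF 2,449,213.00 + CHF 397,997.1125 + CHF 93,330.2982… = CHF 2,940,540.41

CHF 2,940,540.41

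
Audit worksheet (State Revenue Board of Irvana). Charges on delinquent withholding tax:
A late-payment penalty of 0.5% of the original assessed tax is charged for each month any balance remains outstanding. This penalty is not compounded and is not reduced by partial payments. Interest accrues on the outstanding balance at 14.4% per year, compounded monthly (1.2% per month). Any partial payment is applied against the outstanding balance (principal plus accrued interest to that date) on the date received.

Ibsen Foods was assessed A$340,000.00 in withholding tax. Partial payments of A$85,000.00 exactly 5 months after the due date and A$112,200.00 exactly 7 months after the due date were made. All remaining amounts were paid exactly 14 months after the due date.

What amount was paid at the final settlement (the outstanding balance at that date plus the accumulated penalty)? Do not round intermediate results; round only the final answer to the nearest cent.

A$208,992.28

Balance at month 5: A$340,000.0000 × (1 + 0.012)^5 = A$360,895.5105…
After A$85,000.00 payment: A$360,895.5105… − A$85,000.00 = A$275,895.5105…
Balance at month 7: A$275,895.5105… × (1 + 0.012)^2 = A$282,556.7317…
After A$112,200.00 payment: A$282,556.7317… − A$112,200.00 = A$170,356.7317…
Balance at month 14: A$170,356.7317… × (1 + 0.012)^7 = A$185,192.2837…
Penalty: 14 × 0.5% × A$340,000.00 = A$23,800.00
Final settlement = outstanding balance + penalty = A$185,192.2837… + A$23,800.00 = A$208,992.28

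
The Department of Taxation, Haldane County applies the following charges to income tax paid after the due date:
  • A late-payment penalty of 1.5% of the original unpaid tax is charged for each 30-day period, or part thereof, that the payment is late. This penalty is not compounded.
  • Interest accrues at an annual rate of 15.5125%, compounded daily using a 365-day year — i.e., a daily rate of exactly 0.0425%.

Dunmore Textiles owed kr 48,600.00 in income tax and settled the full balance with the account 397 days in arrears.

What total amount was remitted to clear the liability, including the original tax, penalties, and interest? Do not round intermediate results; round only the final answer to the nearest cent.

kr 67,736.35

Penalty periods: ⌈397/30⌉ = 14; penalty = 14 × 1.5% × kr 48,600.00 = kr 10,206.00
Interest: kr 48,600.00 × ((1 + 0.000425)^397 − 1) = kr 48,600.00 × 0.18375212… = kr 8,930.3530…
Total = kr 48,600.00 + kr 10,206.0000 + kr 8,930.3530… = kr 67,736.35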